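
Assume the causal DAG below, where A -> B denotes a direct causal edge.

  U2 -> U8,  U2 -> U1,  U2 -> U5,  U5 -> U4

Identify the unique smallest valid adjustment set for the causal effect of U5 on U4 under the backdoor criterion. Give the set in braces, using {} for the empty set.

{}

Variables eligible for adjustment (non-descendants of U5, excluding U5 and U4): {U1, U2, U8}.
Backdoor paths from U5 to U4:
  (none)
With no backdoor paths the empty set already satisfies the criterion, and it is trivially minimal.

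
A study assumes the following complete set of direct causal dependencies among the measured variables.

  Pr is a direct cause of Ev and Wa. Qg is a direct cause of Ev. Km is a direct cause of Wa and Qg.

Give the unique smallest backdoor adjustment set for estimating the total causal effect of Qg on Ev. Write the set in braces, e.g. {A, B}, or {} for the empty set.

{}

Variables eligible for adjustment (non-descendants of Qg, excluding Qg and Ev): {Km, Pr, Wa}.
Backdoor paths from Qg to Ev:
  P1: Qg <- Km -> Wa <- Pr -> Ev
Each backdoor path contains an unconditioned collider, so every path is already blocked with the empty conditioning set:
  P1: blocked at collider Wa (neither it nor any descendant is in the conditioning set).
The empty set is therefore the unique smallest valid set.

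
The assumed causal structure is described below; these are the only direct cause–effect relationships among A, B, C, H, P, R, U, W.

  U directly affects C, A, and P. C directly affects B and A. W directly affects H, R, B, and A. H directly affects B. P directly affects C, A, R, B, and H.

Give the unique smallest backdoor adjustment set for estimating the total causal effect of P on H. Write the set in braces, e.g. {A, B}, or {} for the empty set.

Variables eligible for adjustment (non-descendants of P, excluding P and H): {U, W}.
Backdoor paths from P to H:
  P1: P <- U -> C -> A <- W -> H
  P2: P <- U -> C -> A <- W -> B <- H
  P3: P <- U -> C -> B <- W -> H
  P4: P <- U -> C -> B <- H
  P5: P <- U -> A <- C -> B <- W -> H
  P6: P <- U -> A <- C -> B <- H
  P7: P <- U -> A <- W -> H
  P8: P <- U -> A <- W -> B <- H
Each backdoor path contains an unconditioned collider, so every path is already blocked with the empty conditioning set:
  P1: blocked at collider A (neither it nor any descendant is in the conditioning set).
  P2: blocked at collider A (neither it nor any descendant is in the conditioning set).
  P3: blocked at collider B (neither it nor any descendant is in the conditioning set).
  P4: blocked at collider B (neither it nor any descendant is in the conditioning set).
  P5: blocked at collider A (neither it nor any descendant is in the conditioning set).
  P6: blocked at collider A (neither it nor any descendant is in the conditioning set).
  P7: blocked at collider A (neither it nor any descendant is in the conditioning set).
  P8: blocked at collider A (neither it nor any descendant is in the conditioning set).
The empty set is therefore the unique smallest valid set.

{}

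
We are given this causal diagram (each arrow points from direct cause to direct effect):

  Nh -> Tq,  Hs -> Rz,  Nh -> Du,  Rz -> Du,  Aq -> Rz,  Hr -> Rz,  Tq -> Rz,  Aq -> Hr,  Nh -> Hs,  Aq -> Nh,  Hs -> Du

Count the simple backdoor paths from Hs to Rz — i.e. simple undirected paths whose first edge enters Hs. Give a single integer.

4

A backdoor path from Hs to Rz is any simple undirected path whose first edge points into Hs (i.e. leaves Hs via a parent).
Parents of Hs: {Nh}.
Enumerating:
  P1: Hs <- Nh <- Aq -> Hr -> Rz
  P2: Hs <- Nh <- Aq -> Rz
  P3: Hs <- Nh -> Tq -> Rz
  P4: Hs <- Nh -> Du <- Rz
That exhausts the simple backdoor paths. Count: 4.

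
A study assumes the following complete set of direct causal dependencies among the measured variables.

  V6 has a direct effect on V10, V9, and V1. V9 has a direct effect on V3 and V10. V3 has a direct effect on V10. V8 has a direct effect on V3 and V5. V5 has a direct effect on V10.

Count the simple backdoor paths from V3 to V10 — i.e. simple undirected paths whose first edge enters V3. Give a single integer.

3

A backdoor path from V3 to V10 is any simple undirected path whose first edge points into V3 (i.e. leaves V3 via a parent).
Parents of V3: {V8, V9}.
Enumerating:
  P1: V3 <- V8 -> V5 -> V10
  P2: V3 <- V9 <- V6 -> V10
  P3: V3 <- V9 -> V10
That exhausts the simple backdoor paths. Count: 3.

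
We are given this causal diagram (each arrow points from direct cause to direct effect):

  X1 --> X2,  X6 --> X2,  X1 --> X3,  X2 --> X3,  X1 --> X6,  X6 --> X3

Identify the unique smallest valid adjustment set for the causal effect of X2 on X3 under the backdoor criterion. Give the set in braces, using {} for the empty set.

Variables eligible for adjustment (non-descendants of X2, excluding X2 and X3): {X1, X6}.
Backdoor paths from X2 to X3:
  P1: X2 <- X1 -> X6 -> X3
  P2: X2 <- X1 -> X3
  P3: X2 <- X6 <- X1 -> X3
  P4: X2 <- X6 -> X3
The empty set is not sufficient: P1 (X2 <- X1 -> X6 -> X3) has no collider blocking it and no conditioned non-collider, so it is open.
Try {X1, X6}:
  P1: blocked at fork node X1 ∈ conditioning set.
  P2: blocked at fork node X1 ∈ conditioning set.
  P3: blocked at chain node X6 ∈ conditioning set.
  P4: blocked at fork node X6 ∈ conditioning set.
{X1, X6} contains no descendant of X2 and blocks every backdoor path.
Every element of {X1, X6} is needed (dropping X1 leaves P2 open; dropping X6 leaves P4 open), so no proper subset is valid.
Among all size-2 subsets of the eligible variables, only {X1, X6} blocks every backdoor path, so it is the unique smallest valid adjustment set.

{X1, X6}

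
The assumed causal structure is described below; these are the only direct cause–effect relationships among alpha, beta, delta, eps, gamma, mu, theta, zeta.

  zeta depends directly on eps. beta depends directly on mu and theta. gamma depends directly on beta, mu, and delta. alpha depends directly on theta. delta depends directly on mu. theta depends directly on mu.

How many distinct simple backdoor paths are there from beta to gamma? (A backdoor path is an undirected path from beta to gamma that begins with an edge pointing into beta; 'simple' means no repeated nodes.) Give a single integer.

A backdoor path from beta to gamma is any simple undirected path whose first edge points into beta (i.e. leaves beta via a parent).
Parents of beta: {mu, theta}.
Enumerating:
  P1: beta <- mu -> delta -> gamma
  P2: beta <- mu -> gamma
  P3: beta <- theta <- mu -> delta -> gamma
  P4: beta <- theta <- mu -> gamma
That exhausts the simple backdoor paths. Count: 4.

4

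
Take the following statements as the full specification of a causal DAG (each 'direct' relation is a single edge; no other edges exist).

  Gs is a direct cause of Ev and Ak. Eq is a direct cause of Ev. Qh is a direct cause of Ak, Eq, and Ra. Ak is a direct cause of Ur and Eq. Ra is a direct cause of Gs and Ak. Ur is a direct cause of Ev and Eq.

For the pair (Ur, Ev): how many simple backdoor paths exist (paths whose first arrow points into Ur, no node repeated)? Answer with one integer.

A backdoor path from Ur to Ev is any simple undirected path whose first edge points into Ur (i.e. leaves Ur via a parent).
Parents of Ur: {Ak}.
Enumerating:
  P1: Ur <- Ak <- Qh -> Ra -> Gs -> Ev
  P2: Ur <- Ak <- Qh -> Eq -> Ev
  P3: Ur <- Ak <- Ra <- Qh -> Eq -> Ev
  P4: Ur <- Ak <- Ra -> Gs -> Ev
  P5: Ur <- Ak <- Gs <- Ra <- Qh -> Eq -> Ev
  P6: Ur <- Ak <- Gs -> Ev
  P7: Ur <- Ak -> Eq <- Qh -> Ra -> Gs -> Ev
  P8: Ur <- Ak -> Eq -> Ev
That exhausts the simple backdoor paths. Count: 8.

8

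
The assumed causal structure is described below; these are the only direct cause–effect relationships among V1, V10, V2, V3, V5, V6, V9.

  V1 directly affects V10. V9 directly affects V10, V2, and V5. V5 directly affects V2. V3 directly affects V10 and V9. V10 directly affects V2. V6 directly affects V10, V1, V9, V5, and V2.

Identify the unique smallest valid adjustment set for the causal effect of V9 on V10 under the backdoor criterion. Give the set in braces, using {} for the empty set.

Variables eligible for adjustment (non-descendants of V9, excluding V9 and V10): {V1, V3, V6}.
Backdoor paths from V9 to V10:
  P1: V9 <- V6 -> V5 -> V2 <- V10
  P2: V9 <- V6 -> V1 -> V10
  P3: V9 <- V6 -> V10
  P4: V9 <- V6 -> V2 <- V10
  P5: V9 <- V3 -> V10
The empty set is not sufficient: P2 (V9 <- V6 -> V1 -> V10) has no collider blocking it and no conditioned non-collider, so it is open.
Try {V3, V6}:
  P1: blocked at fork node V6 ∈ conditioning set.
  P2: blocked at fork node V6 ∈ conditioning set.
  P3: blocked at fork node V6 ∈ conditioning set.
  P4: blocked at fork node V6 ∈ conditioning set.
  P5: blocked at fork node V3 ∈ conditioning set.
{V3, V6} contains no descendant of V9 and blocks every backdoor path.
Every element of {V3, V6} is needed (dropping V3 leaves P5 open; dropping V6 leaves P2 open), so no proper subset is valid.
Among all size-2 subsets of the eligible variables, only {V3, V6} blocks every backdoor path, so it is the unique smallest valid adjustment set.

{V3, V6}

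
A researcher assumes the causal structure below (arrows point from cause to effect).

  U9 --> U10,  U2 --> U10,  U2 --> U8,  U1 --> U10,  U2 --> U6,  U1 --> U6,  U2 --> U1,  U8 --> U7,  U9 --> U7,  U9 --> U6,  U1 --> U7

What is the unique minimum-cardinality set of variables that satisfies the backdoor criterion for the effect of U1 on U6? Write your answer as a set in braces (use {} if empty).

{U2}

Variables eligible for adjustment (non-descendants of U1, excluding U1 and U6): {U2, U8, U9}.
Backdoor paths from U1 to U6:
  P1: U1 <- U2 -> U8 -> U7 <- U9 -> U6
  P2: U1 <- U2 -> U6
  P3: U1 <- U2 -> U10 <- U9 -> U6
The empty set is not sufficient: P2 (U1 <- U2 -> U6) has no collider blocking it and no conditioned non-collider, so it is open.
Try {U2}:
  P1: blocked at fork node U2 ∈ conditioning set.
  P2: blocked at fork node U2 ∈ conditioning set.
  P3: blocked at fork node U2 ∈ conditioning set.
{U2} contains no descendant of U1 and blocks every backdoor path.
No other singleton works — e.g. {U8} leaves P2 open — so {U2} is the unique smallest valid adjustment set.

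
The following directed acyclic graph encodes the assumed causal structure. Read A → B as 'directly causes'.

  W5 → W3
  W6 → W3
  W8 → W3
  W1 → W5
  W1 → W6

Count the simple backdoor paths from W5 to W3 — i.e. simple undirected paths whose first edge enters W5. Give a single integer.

1

A backdoor path from W5 to W3 is any simple undirected path whose first edge points into W5 (i.e. leaves W5 via a parent).
Parents of W5: {W1}.
Enumerating:
  P1: W5 <- W1 -> W6 -> W3
That exhausts the simple backdoor paths. Count: 1.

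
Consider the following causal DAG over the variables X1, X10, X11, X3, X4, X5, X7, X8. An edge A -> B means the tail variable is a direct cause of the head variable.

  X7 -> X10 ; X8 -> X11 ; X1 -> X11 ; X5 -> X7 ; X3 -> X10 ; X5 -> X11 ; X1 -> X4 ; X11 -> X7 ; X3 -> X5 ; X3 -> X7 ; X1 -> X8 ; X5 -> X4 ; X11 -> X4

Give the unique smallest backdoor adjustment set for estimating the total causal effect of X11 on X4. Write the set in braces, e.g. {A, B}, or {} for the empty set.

Variables eligible for adjustment (non-descendants of X11, excluding X11 and X4): {X1, X3, X5, X8}.
Backdoor paths from X11 to X4:
  P1: X11 <- X5 -> X4
  P2: X11 <- X1 -> X4
  P3: X11 <- X8 <- X1 -> X4
The empty set is not sufficient: P1 (X11 <- X5 -> X4) has no collider blocking it and no conditioned non-collider, so it is open.
Try {X1, X5}:
  P1: blocked at fork node X5 ∈ conditioning set.
  P2: blocked at fork node X1 ∈ conditioning set.
  P3: blocked at fork node X1 ∈ conditioning set.
{X1, X5} contains no descendant of X11 and blocks every backdoor path.
Every element of {X1, X5} is needed (dropping X1 leaves P2 open; dropping X5 leaves P1 open), so no proper subset is valid.
Among all size-2 subsets of the eligible variables, only {X1, X5} blocks every backdoor path, so it is the unique smallest valid adjustment set.

{X1, X5}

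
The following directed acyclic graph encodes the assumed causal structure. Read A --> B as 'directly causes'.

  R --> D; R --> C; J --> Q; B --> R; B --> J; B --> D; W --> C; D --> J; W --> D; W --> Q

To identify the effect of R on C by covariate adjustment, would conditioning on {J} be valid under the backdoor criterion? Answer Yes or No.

No

Backdoor paths from R to C (paths whose first edge points into R):
  P1: R <- B -> D <- W -> C
  P2: R <- B -> D -> J -> Q <- W -> C
  P3: R <- B -> J <- D <- W -> C
  P4: R <- B -> J -> Q <- W -> C
Condition 1 (no descendant of R in the set): FAILS — J is a descendant of R.
Condition 2 (every backdoor path blocked by {J}):
  P1: open — collider(s) D are conditioned on (or have a conditioned descendant) and no non-collider on the path is in the set.
  P2: blocked at chain node J ∈ conditioning set.
  P3: open — collider(s) J are conditioned on (or have a conditioned descendant) and no non-collider on the path is in the set.
  P4: blocked at chain node J ∈ conditioning set.
{J} does not satisfy the backdoor criterion.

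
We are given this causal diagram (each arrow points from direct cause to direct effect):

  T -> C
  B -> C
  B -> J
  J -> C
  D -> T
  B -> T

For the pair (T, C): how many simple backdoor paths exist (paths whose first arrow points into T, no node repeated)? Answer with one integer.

2

A backdoor path from T to C is any simple undirected path whose first edge points into T (i.e. leaves T via a parent).
Parents of T: {B, D}.
Enumerating:
  P1: T <- B -> J -> C
  P2: T <- B -> C
That exhausts the simple backdoor paths. Count: 2.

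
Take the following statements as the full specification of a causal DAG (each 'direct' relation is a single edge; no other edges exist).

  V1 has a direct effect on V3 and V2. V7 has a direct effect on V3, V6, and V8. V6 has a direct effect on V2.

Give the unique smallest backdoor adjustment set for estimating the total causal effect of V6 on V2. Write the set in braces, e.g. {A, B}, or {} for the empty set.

Variables eligible for adjustment (non-descendants of V6, excluding V6 and V2): {V1, V3, V7, V8}.
Backdoor paths from V6 to V2:
  P1: V6 <- V7 -> V3 <- V1 -> V2
Each backdoor path contains an unconditioned collider, so every path is already blocked with the empty conditioning set:
  P1: blocked at collider V3 (neither it nor any descendant is in the conditioning set).
The empty set is therefore the unique smallest valid set.

{}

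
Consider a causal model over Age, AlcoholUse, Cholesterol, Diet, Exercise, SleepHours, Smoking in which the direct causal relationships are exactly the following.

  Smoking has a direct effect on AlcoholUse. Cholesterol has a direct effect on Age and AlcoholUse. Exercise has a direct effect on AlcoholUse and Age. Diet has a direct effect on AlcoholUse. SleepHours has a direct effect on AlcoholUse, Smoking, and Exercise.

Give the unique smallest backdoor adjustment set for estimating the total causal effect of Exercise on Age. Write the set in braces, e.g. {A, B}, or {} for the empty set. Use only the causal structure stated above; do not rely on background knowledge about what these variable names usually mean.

{}

Variables eligible for adjustment (non-descendants of Exercise, excluding Exercise and Age): {Cholesterol, Diet, SleepHours, Smoking}.
Backdoor paths from Exercise to Age:
  P1: Exercise <- SleepHours -> Smoking -> AlcoholUse <- Cholesterol -> Age
  P2: Exercise <- SleepHours -> AlcoholUse <- Cholesterol -> Age
Each backdoor path contains an unconditioned collider, so every path is already blocked with the empty conditioning set:
  P1: blocked at collider AlcoholUse (neither it nor any descendant is in the conditioning set).
  P2: blocked at collider AlcoholUse (neither it nor any descendant is in the conditioning set).
The empty set is therefore the unique smallest valid set.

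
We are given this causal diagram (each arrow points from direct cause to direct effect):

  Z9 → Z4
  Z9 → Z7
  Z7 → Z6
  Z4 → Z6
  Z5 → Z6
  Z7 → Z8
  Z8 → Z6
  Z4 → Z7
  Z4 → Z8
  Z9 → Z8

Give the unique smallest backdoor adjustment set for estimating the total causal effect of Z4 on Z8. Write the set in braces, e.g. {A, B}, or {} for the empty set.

{Z9}

Variables eligible for adjustment (non-descendants of Z4, excluding Z4 and Z8): {Z5, Z9}.
Backdoor paths from Z4 to Z8:
  P1: Z4 <- Z9 -> Z7 -> Z8
  P2: Z4 <- Z9 -> Z7 -> Z6 <- Z8
  P3: Z4 <- Z9 -> Z8
The empty set is not sufficient: P1 (Z4 <- Z9 -> Z7 -> Z8) has no collider blocking it and no conditioned non-collider, so it is open.
Try {Z9}:
  P1: blocked at fork node Z9 ∈ conditioning set.
  P2: blocked at fork node Z9 ∈ conditioning set.
  P3: blocked at fork node Z9 ∈ conditioning set.
{Z9} contains no descendant of Z4 and blocks every backdoor path.
No other singleton works — e.g. {Z5} leaves P1 open — so {Z9} is the unique smallest valid adjustment set.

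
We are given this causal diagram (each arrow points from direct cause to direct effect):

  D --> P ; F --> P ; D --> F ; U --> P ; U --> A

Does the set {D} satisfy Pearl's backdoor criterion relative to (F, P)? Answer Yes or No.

Yes

Backdoor paths from F to P (paths whose first edge points into F):
  P1: F <- D -> P
Condition 1 (no descendant of F in the set): holds — descendants of F are {P}; none are in {D}.
Condition 2 (every backdoor path blocked by {D}):
  P1: blocked at fork node D ∈ conditioning set.
{D} satisfies the backdoor criterion.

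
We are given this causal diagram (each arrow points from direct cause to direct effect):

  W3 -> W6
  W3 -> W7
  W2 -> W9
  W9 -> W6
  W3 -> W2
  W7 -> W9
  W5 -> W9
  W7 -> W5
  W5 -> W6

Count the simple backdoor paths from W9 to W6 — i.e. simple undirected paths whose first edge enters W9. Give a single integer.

6

A backdoor path from W9 to W6 is any simple undirected path whose first edge points into W9 (i.e. leaves W9 via a parent).
Parents of W9: {W2, W5, W7}.
Enumerating:
  P1: W9 <- W2 <- W3 -> W7 -> W5 -> W6
  P2: W9 <- W2 <- W3 -> W6
  P3: W9 <- W7 <- W3 -> W6
  P4: W9 <- W7 -> W5 -> W6
  P5: W9 <- W5 <- W7 <- W3 -> W6
  P6: W9 <- W5 -> W6
That exhausts the simple backdoor paths. Count: 6.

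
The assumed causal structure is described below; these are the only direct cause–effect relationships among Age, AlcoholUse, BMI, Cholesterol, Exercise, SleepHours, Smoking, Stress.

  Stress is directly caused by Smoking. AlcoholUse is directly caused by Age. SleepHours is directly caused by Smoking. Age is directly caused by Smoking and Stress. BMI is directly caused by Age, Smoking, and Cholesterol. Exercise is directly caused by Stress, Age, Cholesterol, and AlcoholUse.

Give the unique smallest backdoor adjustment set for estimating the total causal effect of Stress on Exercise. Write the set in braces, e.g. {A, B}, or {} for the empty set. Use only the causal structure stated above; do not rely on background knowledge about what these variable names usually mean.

Variables eligible for adjustment (non-descendants of Stress, excluding Stress and Exercise): {Cholesterol, SleepHours, Smoking}.
Backdoor paths from Stress to Exercise:
  P1: Stress <- Smoking -> Age -> AlcoholUse -> Exercise
  P2: Stress <- Smoking -> Age -> Exercise
  P3: Stress <- Smoking -> Age -> BMI <- Cholesterol -> Exercise
  P4: Stress <- Smoking -> BMI <- Cholesterol -> Exercise
  P5: Stress <- Smoking -> BMI <- Age -> AlcoholUse -> Exercise
  P6: Stress <- Smoking -> BMI <- Age -> Exercise
The empty set is not sufficient: P1 (Stress <- Smoking -> Age -> AlcoholUse -> Exercise) has no collider blocking it and no conditioned non-collider, so it is open.
Try {Smoking}:
  P1: blocked at fork node Smoking ∈ conditioning set.
  P2: blocked at fork node Smoking ∈ conditioning set.
  P3: blocked at fork node Smoking ∈ conditioning set.
  P4: blocked at fork node Smoking ∈ conditioning set.
  P5: blocked at fork node Smoking ∈ conditioning set.
  P6: blocked at fork node Smoking ∈ conditioning set.
{Smoking} contains no descendant of Stress and blocks every backdoor path.
No other singleton works — e.g. {Cholesterol} leaves P1 open — so {Smoking} is the unique smallest valid adjustment set.

{Smoking}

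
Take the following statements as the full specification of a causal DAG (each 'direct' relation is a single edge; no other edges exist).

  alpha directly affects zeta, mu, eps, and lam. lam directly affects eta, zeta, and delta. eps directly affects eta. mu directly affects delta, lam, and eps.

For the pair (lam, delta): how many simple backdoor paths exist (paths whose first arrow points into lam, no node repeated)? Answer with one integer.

A backdoor path from lam to delta is any simple undirected path whose first edge points into lam (i.e. leaves lam via a parent).
Parents of lam: {alpha, mu}.
Enumerating:
  P1: lam <- alpha -> mu -> delta
  P2: lam <- alpha -> eps <- mu -> delta
  P3: lam <- mu -> delta
That exhausts the simple backdoor paths. Count: 3.

3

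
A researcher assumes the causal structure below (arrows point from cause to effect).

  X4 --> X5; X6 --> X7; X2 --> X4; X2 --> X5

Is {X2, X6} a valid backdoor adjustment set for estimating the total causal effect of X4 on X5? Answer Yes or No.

Backdoor paths from X4 to X5 (paths whose first edge points into X4):
  P1: X4 <- X2 -> X5
Condition 1 (no descendant of X4 in the set): holds — descendants of X4 are {X5}; none are in {X2, X6}.
Condition 2 (every backdoor path blocked by {X2, X6}):
  P1: blocked at fork node X2 ∈ conditioning set.
{X2, X6} satisfies the backdoor criterion.

Yes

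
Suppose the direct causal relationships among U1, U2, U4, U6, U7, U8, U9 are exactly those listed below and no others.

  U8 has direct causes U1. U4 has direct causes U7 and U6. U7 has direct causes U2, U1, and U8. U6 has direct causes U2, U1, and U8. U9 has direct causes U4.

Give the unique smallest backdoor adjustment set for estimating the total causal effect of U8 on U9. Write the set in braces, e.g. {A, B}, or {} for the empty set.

Variables eligible for adjustment (non-descendants of U8, excluding U8 and U9): {U1, U2}.
Backdoor paths from U8 to U9:
  P1: U8 <- U1 -> U7 <- U2 -> U6 -> U4 -> U9
  P2: U8 <- U1 -> U7 -> U4 -> U9
  P3: U8 <- U1 -> U6 <- U2 -> U7 -> U4 -> U9
  P4: U8 <- U1 -> U6 -> U4 -> U9
The empty set is not sufficient: P2 (U8 <- U1 -> U7 -> U4 -> U9) has no collider blocking it and no conditioned non-collider, so it is open.
Try {U1}:
  P1: blocked at fork node U1 ∈ conditioning set.
  P2: blocked at fork node U1 ∈ conditioning set.
  P3: blocked at fork node U1 ∈ conditioning set.
  P4: blocked at fork node U1 ∈ conditioning set.
{U1} contains no descendant of U8 and blocks every backdoor path.
No other singleton works — e.g. {U2} leaves P2 open — so {U1} is the unique smallest valid adjustment set.

{U1}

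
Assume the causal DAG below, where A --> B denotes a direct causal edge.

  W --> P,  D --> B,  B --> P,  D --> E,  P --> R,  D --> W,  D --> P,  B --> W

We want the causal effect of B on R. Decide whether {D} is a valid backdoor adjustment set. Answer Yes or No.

Backdoor paths from B to R (paths whose first edge points into B):
  P1: B <- D -> W -> P -> R
  P2: B <- D -> P -> R
Condition 1 (no descendant of B in the set): holds — descendants of B are {P, R, W}; none are in {D}.
Condition 2 (every backdoor path blocked by {D}):
  P1: blocked at fork node D ∈ conditioning set.
  P2: blocked at fork node D ∈ conditioning set.
{D} satisfies the backdoor criterion.

Yes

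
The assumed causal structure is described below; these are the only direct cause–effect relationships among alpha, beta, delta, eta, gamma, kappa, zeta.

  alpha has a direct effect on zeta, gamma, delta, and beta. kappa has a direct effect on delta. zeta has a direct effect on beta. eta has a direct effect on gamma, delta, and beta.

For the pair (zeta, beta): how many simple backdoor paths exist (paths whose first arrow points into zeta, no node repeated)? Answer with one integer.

A backdoor path from zeta to beta is any simple undirected path whose first edge points into zeta (i.e. leaves zeta via a parent).
Parents of zeta: {alpha}.
Enumerating:
  P1: zeta <- alpha -> gamma <- eta -> beta
  P2: zeta <- alpha -> delta <- eta -> beta
  P3: zeta <- alpha -> beta
That exhausts the simple backdoor paths. Count: 3.

3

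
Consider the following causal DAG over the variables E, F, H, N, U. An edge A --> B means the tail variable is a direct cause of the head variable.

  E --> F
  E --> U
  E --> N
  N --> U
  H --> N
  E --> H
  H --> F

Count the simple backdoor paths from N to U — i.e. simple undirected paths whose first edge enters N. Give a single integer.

A backdoor path from N to U is any simple undirected path whose first edge points into N (i.e. leaves N via a parent).
Parents of N: {E, H}.
Enumerating:
  P1: N <- E -> U
  P2: N <- H <- E -> U
  P3: N <- H -> F <- E -> U
That exhausts the simple backdoor paths. Count: 3.

3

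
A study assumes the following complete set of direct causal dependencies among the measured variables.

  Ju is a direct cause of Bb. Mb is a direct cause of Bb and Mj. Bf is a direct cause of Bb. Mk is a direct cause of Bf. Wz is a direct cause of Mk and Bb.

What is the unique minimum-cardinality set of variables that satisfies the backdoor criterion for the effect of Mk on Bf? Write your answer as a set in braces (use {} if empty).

{}

Variables eligible for adjustment (non-descendants of Mk, excluding Mk and Bf): {Ju, Mb, Mj, Wz}.
Backdoor paths from Mk to Bf:
  P1: Mk <- Wz -> Bb <- Bf
Each backdoor path contains an unconditioned collider, so every path is already blocked with the empty conditioning set:
  P1: blocked at collider Bb (neither it nor any descendant is in the conditioning set).
The empty set is therefore the unique smallest valid set.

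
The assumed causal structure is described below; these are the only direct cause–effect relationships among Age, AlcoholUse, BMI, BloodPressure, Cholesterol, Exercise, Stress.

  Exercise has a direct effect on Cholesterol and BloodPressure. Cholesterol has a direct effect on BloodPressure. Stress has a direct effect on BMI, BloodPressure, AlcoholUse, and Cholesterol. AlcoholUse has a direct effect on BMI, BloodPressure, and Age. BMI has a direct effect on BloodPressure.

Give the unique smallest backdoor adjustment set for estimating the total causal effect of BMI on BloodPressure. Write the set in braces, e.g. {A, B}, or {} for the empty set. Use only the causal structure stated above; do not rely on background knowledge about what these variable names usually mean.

{AlcoholUse, Stress}

Variables eligible for adjustment (non-descendants of BMI, excluding BMI and BloodPressure): {Age, AlcoholUse, Cholesterol, Exercise, Stress}.
Backdoor paths from BMI to BloodPressure:
  P1: BMI <- Stress -> Cholesterol <- Exercise -> BloodPressure
  P2: BMI <- Stress -> Cholesterol -> BloodPressure
  P3: BMI <- Stress -> AlcoholUse -> BloodPressure
  P4: BMI <- Stress -> BloodPressure
  P5: BMI <- AlcoholUse <- Stress -> Cholesterol <- Exercise -> BloodPressure
  P6: BMI <- AlcoholUse <- Stress -> Cholesterol -> BloodPressure
  P7: BMI <- AlcoholUse <- Stress -> BloodPressure
  P8: BMI <- AlcoholUse -> BloodPressure
The empty set is not sufficient: P2 (BMI <- Stress -> Cholesterol -> BloodPressure) has no collider blocking it and no conditioned non-collider, so it is open.
Try {AlcoholUse, Stress}:
  P1: blocked at fork node Stress ∈ conditioning set.
  P2: blocked at fork node Stress ∈ conditioning set.
  P3: blocked at fork node Stress ∈ conditioning set.
  P4: blocked at fork node Stress ∈ conditioning set.
  P5: blocked at chain node AlcoholUse ∈ conditioning set.
  P6: blocked at chain node AlcoholUse ∈ conditioning set.
  P7: blocked at chain node AlcoholUse ∈ conditioning set.
  P8: blocked at fork node AlcoholUse ∈ conditioning set.
{AlcoholUse, Stress} contains no descendant of BMI and blocks every backdoor path.
Every element of {AlcoholUse, Stress} is needed (dropping AlcoholUse leaves P8 open; dropping Stress leaves P2 open), so no proper subset is valid.
Among all size-2 subsets of the eligible variables, only {AlcoholUse, Stress} blocks every backdoor path, so it is the unique smallest valid adjustment set.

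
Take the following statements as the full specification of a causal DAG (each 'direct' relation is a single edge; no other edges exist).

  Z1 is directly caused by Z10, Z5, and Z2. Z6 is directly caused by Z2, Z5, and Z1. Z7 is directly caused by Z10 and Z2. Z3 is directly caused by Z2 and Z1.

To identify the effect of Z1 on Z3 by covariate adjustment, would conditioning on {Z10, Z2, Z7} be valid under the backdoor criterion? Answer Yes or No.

Yes

Backdoor paths from Z1 to Z3 (paths whose first edge points into Z1):
  P1: Z1 <- Z5 -> Z6 <- Z2 -> Z3
  P2: Z1 <- Z10 -> Z7 <- Z2 -> Z3
  P3: Z1 <- Z2 -> Z3
Condition 1 (no descendant of Z1 in the set): holds — descendants of Z1 are {Z3, Z6}; none are in {Z10, Z2, Z7}.
Condition 2 (every backdoor path blocked by {Z10, Z2, Z7}):
  P1: blocked at collider Z6 (neither it nor any descendant is in the conditioning set).
  P2: blocked at fork node Z10 ∈ conditioning set.
  P3: blocked at fork node Z2 ∈ conditioning set.
{Z10, Z2, Z7} satisfies the backdoor criterion.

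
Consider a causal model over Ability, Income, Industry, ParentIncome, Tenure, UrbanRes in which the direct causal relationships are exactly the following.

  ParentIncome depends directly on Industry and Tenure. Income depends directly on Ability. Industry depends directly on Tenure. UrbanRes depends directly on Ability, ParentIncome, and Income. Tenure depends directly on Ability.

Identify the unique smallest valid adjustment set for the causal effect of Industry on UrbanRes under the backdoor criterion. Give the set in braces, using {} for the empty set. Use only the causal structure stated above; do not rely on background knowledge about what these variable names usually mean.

Variables eligible for adjustment (non-descendants of Industry, excluding Industry and UrbanRes): {Ability, Income, Tenure}.
Backdoor paths from Industry to UrbanRes:
  P1: Industry <- Tenure <- Ability -> Income -> UrbanRes
  P2: Industry <- Tenure <- Ability -> UrbanRes
  P3: Industry <- Tenure -> ParentIncome -> UrbanRes
The empty set is not sufficient: P1 (Industry <- Tenure <- Ability -> Income -> UrbanRes) has no collider blocking it and no conditioned non-collider, so it is open.
Try {Tenure}:
  P1: blocked at chain node Tenure ∈ conditioning set.
  P2: blocked at chain node Tenure ∈ conditioning set.
  P3: blocked at fork node Tenure ∈ conditioning set.
{Tenure} contains no descendant of Industry and blocks every backdoor path.
No other singleton works — e.g. {Ability} leaves P3 open — so {Tenure} is the unique smallest valid adjustment set.

{Tenure}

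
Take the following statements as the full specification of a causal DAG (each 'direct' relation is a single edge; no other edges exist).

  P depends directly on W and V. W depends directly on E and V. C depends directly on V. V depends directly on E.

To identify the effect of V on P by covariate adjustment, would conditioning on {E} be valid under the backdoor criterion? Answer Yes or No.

Yes

Backdoor paths from V to P (paths whose first edge points into V):
  P1: V <- E -> W -> P
Condition 1 (no descendant of V in the set): holds — descendants of V are {C, P, W}; none are in {E}.
Condition 2 (every backdoor path blocked by {E}):
  P1: blocked at fork node E ∈ conditioning set.
{E} satisfies the backdoor criterion.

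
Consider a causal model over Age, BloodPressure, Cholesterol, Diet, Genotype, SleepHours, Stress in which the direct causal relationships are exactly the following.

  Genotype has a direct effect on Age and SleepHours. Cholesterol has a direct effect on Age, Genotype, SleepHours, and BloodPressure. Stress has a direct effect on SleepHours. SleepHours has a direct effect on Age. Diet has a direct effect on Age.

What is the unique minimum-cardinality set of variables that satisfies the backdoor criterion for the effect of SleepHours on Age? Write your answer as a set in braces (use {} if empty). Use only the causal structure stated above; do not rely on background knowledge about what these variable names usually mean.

{Cholesterol, Genotype}

Variables eligible for adjustment (non-descendants of SleepHours, excluding SleepHours and Age): {BloodPressure, Cholesterol, Diet, Genotype, Stress}.
Backdoor paths from SleepHours to Age:
  P1: SleepHours <- Cholesterol -> Genotype -> Age
  P2: SleepHours <- Cholesterol -> Age
  P3: SleepHours <- Genotype <- Cholesterol -> Age
  P4: SleepHours <- Genotype -> Age
The empty set is not sufficient: P1 (SleepHours <- Cholesterol -> Genotype -> Age) has no collider blocking it and no conditioned non-collider, so it is open.
Try {Cholesterol, Genotype}:
  P1: blocked at fork node Cholesterol ∈ conditioning set.
  P2: blocked at fork node Cholesterol ∈ conditioning set.
  P3: blocked at chain node Genotype ∈ conditioning set.
  P4: blocked at fork node Genotype ∈ conditioning set.
{Cholesterol, Genotype} contains no descendant of SleepHours and blocks every backdoor path.
Every element of {Cholesterol, Genotype} is needed (dropping Cholesterol leaves P2 open; dropping Genotype leaves P4 open), so no proper subset is valid.
Among all size-2 subsets of the eligible variables, only {Cholesterol, Genotype} blocks every backdoor path, so it is the unique smallest valid adjustment set.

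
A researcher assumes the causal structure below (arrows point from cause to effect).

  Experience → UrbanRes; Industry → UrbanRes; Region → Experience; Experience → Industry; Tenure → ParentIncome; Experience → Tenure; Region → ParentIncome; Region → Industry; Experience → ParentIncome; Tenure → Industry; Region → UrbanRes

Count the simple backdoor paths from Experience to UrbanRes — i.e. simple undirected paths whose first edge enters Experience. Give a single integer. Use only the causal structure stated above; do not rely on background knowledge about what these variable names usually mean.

3

A backdoor path from Experience to UrbanRes is any simple undirected path whose first edge points into Experience (i.e. leaves Experience via a parent).
Parents of Experience: {Region}.
Enumerating:
  P1: Experience <- Region -> Industry -> UrbanRes
  P2: Experience <- Region -> UrbanRes
  P3: Experience <- Region -> ParentIncome <- Tenure -> Industry -> UrbanRes
That exhausts the simple backdoor paths. Count: 3.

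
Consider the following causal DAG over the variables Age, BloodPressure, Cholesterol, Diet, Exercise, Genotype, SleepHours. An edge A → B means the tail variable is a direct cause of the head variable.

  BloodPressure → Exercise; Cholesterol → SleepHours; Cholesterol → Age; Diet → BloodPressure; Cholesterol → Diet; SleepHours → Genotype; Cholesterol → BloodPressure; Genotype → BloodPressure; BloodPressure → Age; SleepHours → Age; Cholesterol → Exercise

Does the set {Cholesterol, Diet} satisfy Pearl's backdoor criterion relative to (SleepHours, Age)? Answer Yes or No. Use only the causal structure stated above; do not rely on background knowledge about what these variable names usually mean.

Backdoor paths from SleepHours to Age (paths whose first edge points into SleepHours):
  P1: SleepHours <- Cholesterol -> Diet -> BloodPressure -> Age
  P2: SleepHours <- Cholesterol -> BloodPressure -> Age
  P3: SleepHours <- Cholesterol -> Exercise <- BloodPressure -> Age
  P4: SleepHours <- Cholesterol -> Age
Condition 1 (no descendant of SleepHours in the set): holds — descendants of SleepHours are {Age, BloodPressure, Exercise, Genotype}; none are in {Cholesterol, Diet}.
Condition 2 (every backdoor path blocked by {Cholesterol, Diet}):
  P1: blocked at fork node Cholesterol ∈ conditioning set.
  P2: blocked at fork node Cholesterol ∈ conditioning set.
  P3: blocked at fork node Cholesterol ∈ conditioning set.
  P4: blocked at fork node Cholesterol ∈ conditioning set.
{Cholesterol, Diet} satisfies the backdoor criterion.

Yes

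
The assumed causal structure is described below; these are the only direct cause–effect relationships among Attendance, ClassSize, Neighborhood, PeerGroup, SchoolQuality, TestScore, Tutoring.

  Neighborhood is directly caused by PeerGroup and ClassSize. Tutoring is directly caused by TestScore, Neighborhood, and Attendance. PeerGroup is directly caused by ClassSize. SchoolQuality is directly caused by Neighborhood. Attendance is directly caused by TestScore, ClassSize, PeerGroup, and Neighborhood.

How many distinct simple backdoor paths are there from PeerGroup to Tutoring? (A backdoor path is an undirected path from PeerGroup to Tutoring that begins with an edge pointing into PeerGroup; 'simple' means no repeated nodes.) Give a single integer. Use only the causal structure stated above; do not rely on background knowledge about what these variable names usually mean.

A backdoor path from PeerGroup to Tutoring is any simple undirected path whose first edge points into PeerGroup (i.e. leaves PeerGroup via a parent).
Parents of PeerGroup: {ClassSize}.
Enumerating:
  P1: PeerGroup <- ClassSize -> Neighborhood -> Attendance <- TestScore -> Tutoring
  P2: PeerGroup <- ClassSize -> Neighborhood -> Attendance -> Tutoring
  P3: PeerGroup <- ClassSize -> Neighborhood -> Tutoring
  P4: PeerGroup <- ClassSize -> Attendance <- TestScore -> Tutoring
  P5: PeerGroup <- ClassSize -> Attendance <- Neighborhood -> Tutoring
  P6: PeerGroup <- ClassSize -> Attendance -> Tutoring
That exhausts the simple backdoor paths. Count: 6.

6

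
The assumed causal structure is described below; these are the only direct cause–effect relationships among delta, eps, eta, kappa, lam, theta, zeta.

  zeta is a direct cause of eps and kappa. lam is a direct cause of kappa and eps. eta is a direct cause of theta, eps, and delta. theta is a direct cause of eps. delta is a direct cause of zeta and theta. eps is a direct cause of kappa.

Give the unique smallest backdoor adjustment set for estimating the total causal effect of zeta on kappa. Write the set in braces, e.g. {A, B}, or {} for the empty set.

Variables eligible for adjustment (non-descendants of zeta, excluding zeta and kappa): {delta, eta, lam, theta}.
Backdoor paths from zeta to kappa:
  P1: zeta <- delta <- eta -> theta -> eps <- lam -> kappa
  P2: zeta <- delta <- eta -> theta -> eps -> kappa
  P3: zeta <- delta <- eta -> eps <- lam -> kappa
  P4: zeta <- delta <- eta -> eps -> kappa
  P5: zeta <- delta -> theta <- eta -> eps <- lam -> kappa
  P6: zeta <- delta -> theta <- eta -> eps -> kappa
  P7: zeta <- delta -> theta -> eps <- lam -> kappa
  P8: zeta <- delta -> theta -> eps -> kappa
The empty set is not sufficient: P2 (zeta <- delta <- eta -> theta -> eps -> kappa) has no collider blocking it and no conditioned non-collider, so it is open.
Try {delta}:
  P1: blocked at chain node delta ∈ conditioning set.
  P2: blocked at chain node delta ∈ conditioning set.
  P3: blocked at chain node delta ∈ conditioning set.
  P4: blocked at chain node delta ∈ conditioning set.
  P5: blocked at fork node delta ∈ conditioning set.
  P6: blocked at fork node delta ∈ conditioning set.
  P7: blocked at fork node delta ∈ conditioning set.
  P8: blocked at fork node delta ∈ conditioning set.
{delta} contains no descendant of zeta and blocks every backdoor path.
No other singleton works — e.g. {lam} leaves P2 open — so {delta} is the unique smallest valid adjustment set.

{delta}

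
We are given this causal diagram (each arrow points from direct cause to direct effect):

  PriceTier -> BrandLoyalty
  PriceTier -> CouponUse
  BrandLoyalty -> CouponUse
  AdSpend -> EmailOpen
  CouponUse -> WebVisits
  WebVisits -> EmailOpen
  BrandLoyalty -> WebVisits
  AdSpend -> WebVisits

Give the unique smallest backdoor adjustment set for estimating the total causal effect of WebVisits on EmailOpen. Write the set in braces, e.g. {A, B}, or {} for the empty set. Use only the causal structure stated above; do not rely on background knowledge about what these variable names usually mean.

Variables eligible for adjustment (non-descendants of WebVisits, excluding WebVisits and EmailOpen): {AdSpend, BrandLoyalty, CouponUse, PriceTier}.
Backdoor paths from WebVisits to EmailOpen:
  P1: WebVisits <- AdSpend -> EmailOpen
The empty set is not sufficient: P1 (WebVisits <- AdSpend -> EmailOpen) has no collider blocking it and no conditioned non-collider, so it is open.
Try {AdSpend}:
  P1: blocked at fork node AdSpend ∈ conditioning set.
{AdSpend} contains no descendant of WebVisits and blocks every backdoor path.
No other singleton works — e.g. {PriceTier} leaves P1 open — so {AdSpend} is the unique smallest valid adjustment set.

{AdSpend}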